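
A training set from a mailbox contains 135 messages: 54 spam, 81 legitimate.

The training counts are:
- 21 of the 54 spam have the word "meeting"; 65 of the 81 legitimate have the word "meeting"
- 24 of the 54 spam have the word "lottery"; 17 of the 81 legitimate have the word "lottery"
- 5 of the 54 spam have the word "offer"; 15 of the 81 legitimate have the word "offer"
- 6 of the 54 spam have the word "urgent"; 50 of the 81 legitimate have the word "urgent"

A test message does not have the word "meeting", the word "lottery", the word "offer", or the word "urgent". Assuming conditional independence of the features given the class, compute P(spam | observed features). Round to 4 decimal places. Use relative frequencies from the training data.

spam: (54/135) × (33/54) × (30/54) × (49/54) × (48/54) ≈ 0.109536
legitimate: (81/135) × (16/81) × (64/81) × (66/81) × (31/81) ≈ 0.0292023
P(spam | x) = 0.109536 / 0.1387383 ≈ 0.7895

0.7895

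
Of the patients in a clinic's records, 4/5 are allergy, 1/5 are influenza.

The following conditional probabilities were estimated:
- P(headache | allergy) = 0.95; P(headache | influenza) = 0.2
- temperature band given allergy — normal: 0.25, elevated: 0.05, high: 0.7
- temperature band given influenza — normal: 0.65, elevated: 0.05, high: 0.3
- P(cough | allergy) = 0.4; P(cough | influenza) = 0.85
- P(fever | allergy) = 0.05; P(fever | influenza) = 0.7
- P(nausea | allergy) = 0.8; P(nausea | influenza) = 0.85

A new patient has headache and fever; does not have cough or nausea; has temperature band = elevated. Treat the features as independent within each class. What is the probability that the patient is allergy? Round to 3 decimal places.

0.879

allergy: 0.8 × 0.95 × 0.05 × (1−0.4) × 0.05 × (1−0.8) = 0.000228
influenza: 0.2 × 0.2 × 0.05 × (1−0.85) × 0.7 × (1−0.85) = 0.0000315
P(allergy | x) = 0.000228 / 0.0002595 ≈ 0.879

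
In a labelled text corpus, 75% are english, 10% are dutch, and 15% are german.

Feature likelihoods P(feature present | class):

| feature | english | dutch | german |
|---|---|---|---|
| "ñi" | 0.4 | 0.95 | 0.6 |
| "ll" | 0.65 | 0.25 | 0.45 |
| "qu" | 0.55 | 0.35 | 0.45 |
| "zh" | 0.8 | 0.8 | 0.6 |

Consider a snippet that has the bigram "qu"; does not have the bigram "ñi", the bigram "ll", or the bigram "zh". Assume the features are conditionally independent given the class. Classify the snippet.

english

english: 0.75 × (1−0.4) × (1−0.65) × 0.55 × (1−0.8) = 0.017325
dutch: 0.1 × (1−0.95) × (1−0.25) × 0.35 × (1−0.8) = 0.0002625
german: 0.15 × (1−0.6) × (1−0.45) × 0.45 × (1−0.6) = 0.00594
Highest score → english.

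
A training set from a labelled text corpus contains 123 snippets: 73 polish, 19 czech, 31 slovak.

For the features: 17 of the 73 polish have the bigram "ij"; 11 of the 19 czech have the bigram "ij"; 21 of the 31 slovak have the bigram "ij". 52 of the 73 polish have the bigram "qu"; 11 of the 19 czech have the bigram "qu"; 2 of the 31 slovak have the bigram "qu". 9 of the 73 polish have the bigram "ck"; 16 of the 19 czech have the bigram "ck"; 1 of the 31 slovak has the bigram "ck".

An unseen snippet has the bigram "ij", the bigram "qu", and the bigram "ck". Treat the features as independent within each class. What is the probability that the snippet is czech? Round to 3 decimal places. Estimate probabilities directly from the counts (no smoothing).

polish: (73/123) × (17/73) × (52/73) × (9/73) ≈ 0.0121379
czech: (19/123) × (11/19) × (11/19) × (16/19) ≈ 0.0436007
slovak: (31/123) × (21/31) × (2/31) × (1/31) ≈ 0.000355321
P(czech | x) = 0.0436007 / 0.056093921 ≈ 0.777

0.777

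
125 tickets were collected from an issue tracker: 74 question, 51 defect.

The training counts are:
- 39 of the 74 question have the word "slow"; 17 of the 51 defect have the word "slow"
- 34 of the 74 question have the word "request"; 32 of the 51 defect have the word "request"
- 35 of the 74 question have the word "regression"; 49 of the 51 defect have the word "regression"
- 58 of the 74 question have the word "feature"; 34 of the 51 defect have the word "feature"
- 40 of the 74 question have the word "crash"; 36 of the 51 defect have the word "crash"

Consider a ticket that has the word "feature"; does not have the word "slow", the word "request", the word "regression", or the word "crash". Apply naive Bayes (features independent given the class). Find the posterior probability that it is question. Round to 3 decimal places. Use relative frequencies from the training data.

question: (74/125) × (35/74) × (40/74) × (39/74) × (58/74) × (34/74) ≈ 0.0287252
defect: (51/125) × (34/51) × (19/51) × (2/51) × (34/51) × (15/51) ≈ 0.000779187
P(question | x) = 0.0287252 / 0.029504387 ≈ 0.974

0.974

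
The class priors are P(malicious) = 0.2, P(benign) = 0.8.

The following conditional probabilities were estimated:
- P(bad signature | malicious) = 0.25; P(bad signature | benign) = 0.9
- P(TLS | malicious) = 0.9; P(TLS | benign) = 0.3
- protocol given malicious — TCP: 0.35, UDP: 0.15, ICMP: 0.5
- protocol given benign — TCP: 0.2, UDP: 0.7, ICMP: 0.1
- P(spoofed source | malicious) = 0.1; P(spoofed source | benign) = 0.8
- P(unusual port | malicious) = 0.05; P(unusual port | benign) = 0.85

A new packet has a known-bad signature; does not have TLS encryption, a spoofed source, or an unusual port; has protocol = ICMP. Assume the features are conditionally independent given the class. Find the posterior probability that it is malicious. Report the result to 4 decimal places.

malicious: 0.2 × 0.25 × (1−0.9) × 0.5 × (1−0.1) × (1−0.05) = 0.0021375
benign: 0.8 × 0.9 × (1−0.3) × 0.1 × (1−0.8) × (1−0.85) = 0.001512
P(malicious | x) = 0.0021375 / 0.0036495 ≈ 0.5857

0.5857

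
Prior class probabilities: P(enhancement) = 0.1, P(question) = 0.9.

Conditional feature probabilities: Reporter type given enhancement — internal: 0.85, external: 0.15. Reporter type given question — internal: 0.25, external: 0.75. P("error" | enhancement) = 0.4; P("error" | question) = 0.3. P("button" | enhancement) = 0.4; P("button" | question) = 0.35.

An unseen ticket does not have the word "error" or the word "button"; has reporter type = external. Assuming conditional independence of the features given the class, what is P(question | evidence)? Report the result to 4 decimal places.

enhancement: 0.1 × 0.15 × (1−0.4) × (1−0.4) = 0.0054
question: 0.9 × 0.75 × (1−0.3) × (1−0.35) = 0.307125
P(question | x) = 0.307125 / 0.312525 ≈ 0.9827

0.9827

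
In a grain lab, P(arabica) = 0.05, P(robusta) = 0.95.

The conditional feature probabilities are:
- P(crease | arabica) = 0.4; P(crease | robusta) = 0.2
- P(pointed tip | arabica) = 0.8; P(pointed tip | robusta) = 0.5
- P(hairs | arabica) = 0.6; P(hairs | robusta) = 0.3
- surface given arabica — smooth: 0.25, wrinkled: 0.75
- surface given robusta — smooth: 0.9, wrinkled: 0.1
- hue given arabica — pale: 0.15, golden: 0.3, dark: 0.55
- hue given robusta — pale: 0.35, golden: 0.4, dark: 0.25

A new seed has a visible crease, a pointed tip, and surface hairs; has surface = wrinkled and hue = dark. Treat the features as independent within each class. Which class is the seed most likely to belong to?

arabica

arabica: 0.05 × 0.4 × 0.8 × 0.6 × 0.75 × 0.55 = 0.00396
robusta: 0.95 × 0.2 × 0.5 × 0.3 × 0.1 × 0.25 = 0.0007125
Highest score → arabica.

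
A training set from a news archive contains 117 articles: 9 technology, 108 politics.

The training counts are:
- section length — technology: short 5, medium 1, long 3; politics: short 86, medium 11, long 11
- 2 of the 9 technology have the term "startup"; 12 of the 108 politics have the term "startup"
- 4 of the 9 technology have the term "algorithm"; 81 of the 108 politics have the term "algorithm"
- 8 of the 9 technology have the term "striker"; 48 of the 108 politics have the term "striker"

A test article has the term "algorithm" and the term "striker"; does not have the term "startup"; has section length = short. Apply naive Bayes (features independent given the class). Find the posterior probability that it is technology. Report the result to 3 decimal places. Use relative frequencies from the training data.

technology: (9/117) × (5/9) × (7/9) × (4/9) × (8/9) ≈ 0.0131312
politics: (108/117) × (86/108) × (96/108) × (81/108) × (48/108) ≈ 0.21779
P(technology | x) = 0.0131312 / 0.2309212 ≈ 0.057

0.057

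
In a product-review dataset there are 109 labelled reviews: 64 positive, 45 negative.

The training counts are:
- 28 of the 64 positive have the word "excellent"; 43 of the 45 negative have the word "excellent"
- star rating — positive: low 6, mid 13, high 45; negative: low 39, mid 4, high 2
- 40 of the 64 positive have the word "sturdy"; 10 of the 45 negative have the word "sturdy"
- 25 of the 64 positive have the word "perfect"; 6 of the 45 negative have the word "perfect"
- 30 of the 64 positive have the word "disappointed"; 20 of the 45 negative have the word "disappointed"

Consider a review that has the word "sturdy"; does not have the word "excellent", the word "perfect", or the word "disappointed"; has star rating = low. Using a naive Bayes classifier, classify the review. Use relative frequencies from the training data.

positive: (64/109) × (36/64) × (6/64) × (40/64) × (39/64) × (34/64) ≈ 0.00626485
negative: (45/109) × (2/45) × (39/45) × (10/45) × (39/45) × (25/45) ≈ 0.00170146
Highest score → positive.

positive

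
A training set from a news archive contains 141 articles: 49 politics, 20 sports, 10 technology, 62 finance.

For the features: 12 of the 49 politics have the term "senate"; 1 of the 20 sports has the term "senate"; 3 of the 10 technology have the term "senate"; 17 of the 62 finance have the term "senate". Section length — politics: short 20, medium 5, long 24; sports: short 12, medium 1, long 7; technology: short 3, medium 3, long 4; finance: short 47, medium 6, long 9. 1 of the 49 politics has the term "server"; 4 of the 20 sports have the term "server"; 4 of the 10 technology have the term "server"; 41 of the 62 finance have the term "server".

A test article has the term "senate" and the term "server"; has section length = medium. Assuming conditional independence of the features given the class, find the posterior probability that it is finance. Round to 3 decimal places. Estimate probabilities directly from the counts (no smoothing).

politics: (49/141) × (12/49) × (5/49) × (1/49) ≈ 0.000177231
sports: (20/141) × (1/20) × (1/20) × (4/20) ≈ 0.000070922
technology: (10/141) × (3/10) × (3/10) × (4/10) ≈ 0.00255319
finance: (62/141) × (17/62) × (6/62) × (41/62) ≈ 0.00771581
P(finance | x) = 0.00771581 / 0.010517153 ≈ 0.734

0.734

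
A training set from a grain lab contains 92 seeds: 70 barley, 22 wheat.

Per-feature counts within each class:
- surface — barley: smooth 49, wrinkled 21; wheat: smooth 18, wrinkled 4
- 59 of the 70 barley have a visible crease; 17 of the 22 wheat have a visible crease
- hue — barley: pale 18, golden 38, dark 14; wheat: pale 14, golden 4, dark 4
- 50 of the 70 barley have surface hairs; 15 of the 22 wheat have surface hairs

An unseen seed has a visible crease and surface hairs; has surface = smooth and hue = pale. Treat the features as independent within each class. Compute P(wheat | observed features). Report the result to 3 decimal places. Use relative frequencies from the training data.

barley: (70/92) × (49/70) × (59/70) × (18/70) × (50/70) ≈ 0.0824534
wheat: (22/92) × (18/22) × (17/22) × (14/22) × (15/22) ≈ 0.0655971
P(wheat | x) = 0.0655971 / 0.1480505 ≈ 0.443

0.443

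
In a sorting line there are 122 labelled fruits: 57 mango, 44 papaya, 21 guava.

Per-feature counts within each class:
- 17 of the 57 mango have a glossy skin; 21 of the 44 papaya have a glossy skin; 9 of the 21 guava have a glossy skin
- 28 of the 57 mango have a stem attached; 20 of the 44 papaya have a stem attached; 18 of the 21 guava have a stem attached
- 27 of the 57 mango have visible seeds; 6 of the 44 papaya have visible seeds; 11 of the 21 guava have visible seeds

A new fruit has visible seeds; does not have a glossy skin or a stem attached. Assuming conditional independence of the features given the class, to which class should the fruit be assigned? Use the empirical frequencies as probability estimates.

mango: (57/122) × (40/57) × (29/57) × (27/57) ≈ 0.0790155
papaya: (44/122) × (23/44) × (24/44) × (6/44) ≈ 0.0140225
guava: (21/122) × (12/21) × (3/21) × (11/21) ≈ 0.00736032
Highest score → mango.

mango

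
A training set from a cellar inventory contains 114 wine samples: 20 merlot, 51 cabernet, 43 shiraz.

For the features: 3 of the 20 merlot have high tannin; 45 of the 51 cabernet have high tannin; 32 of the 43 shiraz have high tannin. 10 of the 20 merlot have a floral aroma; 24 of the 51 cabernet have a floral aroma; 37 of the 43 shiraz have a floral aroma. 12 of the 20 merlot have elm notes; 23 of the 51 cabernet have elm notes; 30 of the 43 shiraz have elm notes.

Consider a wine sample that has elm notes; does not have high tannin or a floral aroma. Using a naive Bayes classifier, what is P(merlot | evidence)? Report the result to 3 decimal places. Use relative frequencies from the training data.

0.671

merlot: (20/114) × (17/20) × (10/20) × (12/20) ≈ 0.0447368
cabernet: (51/114) × (6/51) × (27/51) × (23/51) ≈ 0.012566
shiraz: (43/114) × (11/43) × (6/43) × (30/43) ≈ 0.00939341
P(merlot | x) = 0.0447368 / 0.06669621 ≈ 0.671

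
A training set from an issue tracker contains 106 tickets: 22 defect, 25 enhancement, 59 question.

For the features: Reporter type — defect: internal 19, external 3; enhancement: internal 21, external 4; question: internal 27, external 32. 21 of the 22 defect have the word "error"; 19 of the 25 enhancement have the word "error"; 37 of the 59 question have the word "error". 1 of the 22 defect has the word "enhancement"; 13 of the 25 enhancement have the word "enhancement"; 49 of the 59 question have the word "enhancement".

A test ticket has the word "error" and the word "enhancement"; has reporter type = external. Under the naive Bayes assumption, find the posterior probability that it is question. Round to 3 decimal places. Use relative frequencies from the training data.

0.907

defect: (22/106) × (3/22) × (21/22) × (1/22) ≈ 0.00122797
enhancement: (25/106) × (4/25) × (19/25) × (13/25) ≈ 0.0149132
question: (59/106) × (32/59) × (37/59) × (49/59) ≈ 0.157231
P(question | x) = 0.157231 / 0.17337217 ≈ 0.907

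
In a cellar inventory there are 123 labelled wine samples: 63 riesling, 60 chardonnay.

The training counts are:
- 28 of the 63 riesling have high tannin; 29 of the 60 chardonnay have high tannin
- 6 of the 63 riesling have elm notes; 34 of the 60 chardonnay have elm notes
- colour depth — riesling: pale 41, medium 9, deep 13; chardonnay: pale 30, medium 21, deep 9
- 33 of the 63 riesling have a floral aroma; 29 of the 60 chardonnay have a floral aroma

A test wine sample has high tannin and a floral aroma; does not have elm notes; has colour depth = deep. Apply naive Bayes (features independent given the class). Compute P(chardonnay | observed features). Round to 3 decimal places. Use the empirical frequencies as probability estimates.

riesling: (63/123) × (28/63) × (57/63) × (13/63) × (33/63) ≈ 0.022262
chardonnay: (60/123) × (29/60) × (26/60) × (9/60) × (29/60) ≈ 0.00740718
P(chardonnay | x) = 0.00740718 / 0.02966918 ≈ 0.250

0.250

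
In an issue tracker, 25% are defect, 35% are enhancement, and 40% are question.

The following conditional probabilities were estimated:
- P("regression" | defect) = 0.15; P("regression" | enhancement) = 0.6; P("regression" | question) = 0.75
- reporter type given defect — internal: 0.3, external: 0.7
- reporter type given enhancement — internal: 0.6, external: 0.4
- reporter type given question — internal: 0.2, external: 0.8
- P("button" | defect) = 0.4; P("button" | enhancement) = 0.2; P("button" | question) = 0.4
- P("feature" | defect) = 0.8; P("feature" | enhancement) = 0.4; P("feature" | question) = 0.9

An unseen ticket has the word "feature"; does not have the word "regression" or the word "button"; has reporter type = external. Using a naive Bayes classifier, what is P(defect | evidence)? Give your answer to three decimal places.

0.539

defect: 0.25 × (1−0.15) × 0.7 × (1−0.4) × 0.8 = 0.0714
enhancement: 0.35 × (1−0.6) × 0.4 × (1−0.2) × 0.4 = 0.01792
question: 0.4 × (1−0.75) × 0.8 × (1−0.4) × 0.9 = 0.0432
P(defect | x) = 0.0714 / 0.13252 ≈ 0.539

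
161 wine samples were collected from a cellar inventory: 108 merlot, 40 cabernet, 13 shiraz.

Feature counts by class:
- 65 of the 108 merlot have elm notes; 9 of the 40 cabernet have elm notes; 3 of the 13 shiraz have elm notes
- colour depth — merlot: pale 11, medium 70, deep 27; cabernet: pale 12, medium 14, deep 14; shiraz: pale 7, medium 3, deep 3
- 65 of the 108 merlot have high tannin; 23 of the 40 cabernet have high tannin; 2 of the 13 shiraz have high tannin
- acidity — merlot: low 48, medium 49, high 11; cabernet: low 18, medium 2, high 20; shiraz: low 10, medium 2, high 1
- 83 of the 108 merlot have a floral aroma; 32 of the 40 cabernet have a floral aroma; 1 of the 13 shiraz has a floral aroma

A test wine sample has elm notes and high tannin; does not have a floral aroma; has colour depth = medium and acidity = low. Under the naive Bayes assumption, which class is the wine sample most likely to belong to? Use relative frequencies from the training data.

merlot: (108/161) × (65/108) × (70/108) × (65/108) × (48/108) × (25/108) ≈ 0.0162026
cabernet: (40/161) × (9/40) × (14/40) × (23/40) × (18/40) × (8/40) = 0.0010125
shiraz: (13/161) × (3/13) × (3/13) × (2/13) × (10/13) × (12/13) ≈ 0.000469737
Highest score → merlot.

merlot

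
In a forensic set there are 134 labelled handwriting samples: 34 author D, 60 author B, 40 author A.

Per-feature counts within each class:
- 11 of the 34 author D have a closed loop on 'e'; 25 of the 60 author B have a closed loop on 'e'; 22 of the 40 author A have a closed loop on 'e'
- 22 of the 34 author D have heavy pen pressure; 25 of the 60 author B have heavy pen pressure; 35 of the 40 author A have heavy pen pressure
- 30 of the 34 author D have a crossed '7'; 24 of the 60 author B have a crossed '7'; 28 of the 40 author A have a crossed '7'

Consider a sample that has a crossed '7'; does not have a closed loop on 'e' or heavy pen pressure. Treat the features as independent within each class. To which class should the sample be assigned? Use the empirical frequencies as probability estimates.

author B

author D: (34/134) × (23/34) × (12/34) × (30/34) ≈ 0.0534525
author B: (60/134) × (35/60) × (35/60) × (24/60) ≈ 0.0609453
author A: (40/134) × (18/40) × (5/40) × (28/40) ≈ 0.0117537
Highest score → author B.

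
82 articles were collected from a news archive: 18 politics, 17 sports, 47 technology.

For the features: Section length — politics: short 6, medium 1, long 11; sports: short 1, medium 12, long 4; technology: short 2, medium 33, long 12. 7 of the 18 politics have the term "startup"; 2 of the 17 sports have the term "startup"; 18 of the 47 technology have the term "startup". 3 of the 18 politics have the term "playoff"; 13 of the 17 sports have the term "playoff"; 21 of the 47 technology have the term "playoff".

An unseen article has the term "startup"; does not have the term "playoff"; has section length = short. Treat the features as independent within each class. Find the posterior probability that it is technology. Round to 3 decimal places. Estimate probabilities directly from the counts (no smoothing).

0.177

politics: (18/82) × (6/18) × (7/18) × (15/18) ≈ 0.0237127
sports: (17/82) × (1/17) × (2/17) × (4/17) ≈ 0.000337581
technology: (47/82) × (2/47) × (18/47) × (26/47) ≈ 0.00516733
P(technology | x) = 0.00516733 / 0.029217611 ≈ 0.177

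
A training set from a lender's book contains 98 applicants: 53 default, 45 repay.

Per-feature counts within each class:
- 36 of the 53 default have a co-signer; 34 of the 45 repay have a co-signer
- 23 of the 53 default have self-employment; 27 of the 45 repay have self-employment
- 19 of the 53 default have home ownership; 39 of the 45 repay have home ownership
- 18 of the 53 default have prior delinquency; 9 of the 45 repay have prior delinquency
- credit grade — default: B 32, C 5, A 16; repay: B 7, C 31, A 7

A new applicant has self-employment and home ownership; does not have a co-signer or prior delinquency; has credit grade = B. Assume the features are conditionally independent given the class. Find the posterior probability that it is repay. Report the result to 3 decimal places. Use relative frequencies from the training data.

0.403

default: (53/98) × (17/53) × (23/53) × (19/53) × (35/53) × (32/53) ≈ 0.0107602
repay: (45/98) × (11/45) × (27/45) × (39/45) × (36/45) × (7/45) ≈ 0.00726349
P(repay | x) = 0.00726349 / 0.01802369 ≈ 0.403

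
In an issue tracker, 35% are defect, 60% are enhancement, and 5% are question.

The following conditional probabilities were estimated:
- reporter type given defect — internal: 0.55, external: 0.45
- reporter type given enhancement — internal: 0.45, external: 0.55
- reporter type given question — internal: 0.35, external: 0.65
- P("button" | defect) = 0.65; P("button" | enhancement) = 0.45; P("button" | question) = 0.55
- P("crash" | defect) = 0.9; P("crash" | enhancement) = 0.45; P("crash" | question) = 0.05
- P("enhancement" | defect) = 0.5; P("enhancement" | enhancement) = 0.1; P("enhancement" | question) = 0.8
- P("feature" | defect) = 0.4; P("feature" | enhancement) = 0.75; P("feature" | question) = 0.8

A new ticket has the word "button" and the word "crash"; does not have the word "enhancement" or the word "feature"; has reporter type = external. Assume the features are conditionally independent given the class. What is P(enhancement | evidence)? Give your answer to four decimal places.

0.3520

defect: 0.35 × 0.45 × 0.65 × 0.9 × (1−0.5) × (1−0.4) = 0.02764125
enhancement: 0.6 × 0.55 × 0.45 × 0.45 × (1−0.1) × (1−0.75) = 0.015035625
question: 0.05 × 0.65 × 0.55 × 0.05 × (1−0.8) × (1−0.8) = 0.00003575
P(enhancement | x) = 0.015035625 / 0.042712625 ≈ 0.3520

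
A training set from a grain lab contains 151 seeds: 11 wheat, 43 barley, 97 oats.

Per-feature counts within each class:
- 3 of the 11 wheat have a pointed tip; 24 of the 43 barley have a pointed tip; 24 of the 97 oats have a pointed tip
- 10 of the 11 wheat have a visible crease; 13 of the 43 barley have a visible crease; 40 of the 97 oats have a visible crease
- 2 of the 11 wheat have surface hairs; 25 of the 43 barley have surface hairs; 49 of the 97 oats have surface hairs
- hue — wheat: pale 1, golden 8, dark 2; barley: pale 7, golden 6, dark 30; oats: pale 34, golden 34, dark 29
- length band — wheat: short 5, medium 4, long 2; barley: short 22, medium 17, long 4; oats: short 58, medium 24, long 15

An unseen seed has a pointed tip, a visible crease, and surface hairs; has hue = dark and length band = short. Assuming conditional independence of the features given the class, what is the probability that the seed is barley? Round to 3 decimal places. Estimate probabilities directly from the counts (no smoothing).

wheat: (11/151) × (3/11) × (10/11) × (2/11) × (2/11) × (5/11) ≈ 0.000271396
barley: (43/151) × (24/43) × (13/43) × (25/43) × (30/43) × (22/43) ≈ 0.00997213
oats: (97/151) × (24/97) × (40/97) × (49/97) × (29/97) × (58/97) ≈ 0.00591874
P(barley | x) = 0.00997213 / 0.016162266 ≈ 0.617

0.617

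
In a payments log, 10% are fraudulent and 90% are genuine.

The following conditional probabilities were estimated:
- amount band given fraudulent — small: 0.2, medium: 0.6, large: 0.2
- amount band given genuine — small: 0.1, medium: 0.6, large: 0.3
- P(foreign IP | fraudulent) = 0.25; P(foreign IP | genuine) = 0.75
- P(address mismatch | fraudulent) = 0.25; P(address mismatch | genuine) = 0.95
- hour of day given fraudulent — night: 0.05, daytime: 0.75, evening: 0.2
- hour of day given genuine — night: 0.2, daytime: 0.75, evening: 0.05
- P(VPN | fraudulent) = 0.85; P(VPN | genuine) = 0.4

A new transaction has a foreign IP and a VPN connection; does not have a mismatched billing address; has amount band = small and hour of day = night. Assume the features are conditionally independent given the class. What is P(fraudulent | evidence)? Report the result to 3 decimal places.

fraudulent: 0.1 × 0.2 × 0.25 × (1−0.25) × 0.05 × 0.85 = 0.000159375
genuine: 0.9 × 0.1 × 0.75 × (1−0.95) × 0.2 × 0.4 = 0.00027
P(fraudulent | x) = 0.000159375 / 0.000429375 ≈ 0.371

0.371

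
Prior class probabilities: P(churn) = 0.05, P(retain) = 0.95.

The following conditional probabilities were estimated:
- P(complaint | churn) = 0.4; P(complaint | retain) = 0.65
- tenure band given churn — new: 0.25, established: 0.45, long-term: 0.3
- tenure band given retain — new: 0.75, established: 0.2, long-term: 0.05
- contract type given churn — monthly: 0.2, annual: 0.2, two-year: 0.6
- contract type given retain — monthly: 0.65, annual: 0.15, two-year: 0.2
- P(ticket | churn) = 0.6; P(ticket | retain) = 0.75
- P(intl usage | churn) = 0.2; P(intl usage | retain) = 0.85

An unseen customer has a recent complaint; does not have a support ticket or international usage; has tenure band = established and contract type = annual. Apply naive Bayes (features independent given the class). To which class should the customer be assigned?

churn: 0.05 × 0.4 × 0.45 × 0.2 × (1−0.6) × (1−0.2) = 0.000576
retain: 0.95 × 0.65 × 0.2 × 0.15 × (1−0.75) × (1−0.85) = 0.0006946875
Highest score → retain.

retain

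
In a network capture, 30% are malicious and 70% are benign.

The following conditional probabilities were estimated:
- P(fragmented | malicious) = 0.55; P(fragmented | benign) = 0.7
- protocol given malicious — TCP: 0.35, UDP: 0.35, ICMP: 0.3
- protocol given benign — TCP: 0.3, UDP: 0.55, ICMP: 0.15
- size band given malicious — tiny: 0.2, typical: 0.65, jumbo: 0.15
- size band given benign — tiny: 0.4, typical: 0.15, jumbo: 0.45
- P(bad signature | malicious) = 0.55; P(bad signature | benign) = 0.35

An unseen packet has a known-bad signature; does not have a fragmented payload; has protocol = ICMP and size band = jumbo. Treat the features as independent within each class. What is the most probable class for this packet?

benign

malicious: 0.3 × (1−0.55) × 0.3 × 0.15 × 0.55 = 0.00334125
benign: 0.7 × (1−0.7) × 0.15 × 0.45 × 0.35 = 0.00496125
Highest score → benign.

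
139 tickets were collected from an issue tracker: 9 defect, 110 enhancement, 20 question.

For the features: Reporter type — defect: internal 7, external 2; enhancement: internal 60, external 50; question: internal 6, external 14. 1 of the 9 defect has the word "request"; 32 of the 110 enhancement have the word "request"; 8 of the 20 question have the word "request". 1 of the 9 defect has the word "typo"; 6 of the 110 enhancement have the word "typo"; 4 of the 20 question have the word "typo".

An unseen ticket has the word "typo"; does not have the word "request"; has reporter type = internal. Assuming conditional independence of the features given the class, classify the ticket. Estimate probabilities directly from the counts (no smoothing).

defect: (9/139) × (7/9) × (8/9) × (1/9) ≈ 0.0049738
enhancement: (110/139) × (60/110) × (78/110) × (6/110) ≈ 0.0166954
question: (20/139) × (6/20) × (12/20) × (4/20) ≈ 0.00517986
Highest score → enhancement.

enhancement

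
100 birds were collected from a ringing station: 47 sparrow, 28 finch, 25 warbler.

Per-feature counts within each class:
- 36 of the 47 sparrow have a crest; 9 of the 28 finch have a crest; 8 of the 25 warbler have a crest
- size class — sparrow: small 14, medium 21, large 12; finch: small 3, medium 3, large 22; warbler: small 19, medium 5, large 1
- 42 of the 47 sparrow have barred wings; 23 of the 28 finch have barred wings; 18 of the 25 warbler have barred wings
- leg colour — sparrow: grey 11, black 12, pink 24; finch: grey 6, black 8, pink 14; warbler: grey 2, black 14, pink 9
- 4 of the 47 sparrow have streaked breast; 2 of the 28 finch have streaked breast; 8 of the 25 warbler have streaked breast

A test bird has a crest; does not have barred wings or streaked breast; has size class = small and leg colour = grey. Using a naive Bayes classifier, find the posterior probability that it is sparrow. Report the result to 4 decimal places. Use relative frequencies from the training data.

0.6582

sparrow: (47/100) × (36/47) × (14/47) × (5/47) × (11/47) × (43/47) ≈ 0.0024427
finch: (28/100) × (9/28) × (3/28) × (5/28) × (6/28) × (26/28) ≈ 0.000342631
warbler: (25/100) × (8/25) × (19/25) × (7/25) × (2/25) × (17/25) = 0.0009261056
P(sparrow | x) = 0.0024427 / 0.0037114366 ≈ 0.6582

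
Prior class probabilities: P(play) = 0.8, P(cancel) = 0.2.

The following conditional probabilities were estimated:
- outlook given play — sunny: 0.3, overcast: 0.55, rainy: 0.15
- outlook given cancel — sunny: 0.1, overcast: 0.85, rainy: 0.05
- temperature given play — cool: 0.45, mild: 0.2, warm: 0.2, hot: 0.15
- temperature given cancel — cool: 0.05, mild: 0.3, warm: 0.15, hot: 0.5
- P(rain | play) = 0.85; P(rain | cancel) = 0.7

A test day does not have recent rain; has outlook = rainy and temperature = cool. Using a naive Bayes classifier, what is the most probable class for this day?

play

play: 0.8 × 0.15 × 0.45 × (1−0.85) = 0.0081
cancel: 0.2 × 0.05 × 0.05 × (1−0.7) = 0.00015
Highest score → play.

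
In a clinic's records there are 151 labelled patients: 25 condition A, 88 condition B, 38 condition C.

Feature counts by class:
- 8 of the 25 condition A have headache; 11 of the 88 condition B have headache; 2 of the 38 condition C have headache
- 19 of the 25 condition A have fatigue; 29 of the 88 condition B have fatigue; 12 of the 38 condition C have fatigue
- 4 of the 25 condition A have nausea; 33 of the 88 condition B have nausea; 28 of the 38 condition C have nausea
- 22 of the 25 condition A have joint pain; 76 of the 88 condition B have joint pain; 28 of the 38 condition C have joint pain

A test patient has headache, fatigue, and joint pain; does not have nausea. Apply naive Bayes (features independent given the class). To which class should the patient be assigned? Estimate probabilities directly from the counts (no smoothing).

condition A

condition A: (25/151) × (8/25) × (19/25) × (21/25) × (22/25) ≈ 0.0297638
condition B: (88/151) × (11/88) × (29/88) × (55/88) × (76/88) ≈ 0.0129581
condition C: (38/151) × (2/38) × (12/38) × (10/38) × (28/38) ≈ 0.000811039
Highest score → condition A.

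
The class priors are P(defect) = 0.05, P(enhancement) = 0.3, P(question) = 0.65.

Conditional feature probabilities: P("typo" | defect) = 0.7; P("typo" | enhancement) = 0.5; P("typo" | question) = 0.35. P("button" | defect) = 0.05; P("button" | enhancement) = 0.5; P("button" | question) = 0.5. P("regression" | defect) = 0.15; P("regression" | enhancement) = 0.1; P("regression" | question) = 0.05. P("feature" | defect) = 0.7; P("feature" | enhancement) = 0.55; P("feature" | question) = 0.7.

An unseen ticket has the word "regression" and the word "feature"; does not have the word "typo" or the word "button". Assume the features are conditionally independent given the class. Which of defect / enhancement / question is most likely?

defect: 0.05 × (1−0.7) × (1−0.05) × 0.15 × 0.7 = 0.00149625
enhancement: 0.3 × (1−0.5) × (1−0.5) × 0.1 × 0.55 = 0.004125
question: 0.65 × (1−0.35) × (1−0.5) × 0.05 × 0.7 = 0.00739375
Highest score → question.

question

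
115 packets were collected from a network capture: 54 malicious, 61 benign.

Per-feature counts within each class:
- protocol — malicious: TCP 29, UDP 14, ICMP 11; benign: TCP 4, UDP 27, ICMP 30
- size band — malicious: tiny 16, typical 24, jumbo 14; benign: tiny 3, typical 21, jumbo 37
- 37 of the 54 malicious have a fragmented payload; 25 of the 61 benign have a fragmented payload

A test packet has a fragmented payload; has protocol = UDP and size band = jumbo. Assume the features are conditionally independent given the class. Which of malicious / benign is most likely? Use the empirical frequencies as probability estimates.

benign

malicious: (54/115) × (14/54) × (14/54) × (37/54) ≈ 0.0216258
benign: (61/115) × (27/61) × (37/61) × (25/61) ≈ 0.0583644
Highest score → benign.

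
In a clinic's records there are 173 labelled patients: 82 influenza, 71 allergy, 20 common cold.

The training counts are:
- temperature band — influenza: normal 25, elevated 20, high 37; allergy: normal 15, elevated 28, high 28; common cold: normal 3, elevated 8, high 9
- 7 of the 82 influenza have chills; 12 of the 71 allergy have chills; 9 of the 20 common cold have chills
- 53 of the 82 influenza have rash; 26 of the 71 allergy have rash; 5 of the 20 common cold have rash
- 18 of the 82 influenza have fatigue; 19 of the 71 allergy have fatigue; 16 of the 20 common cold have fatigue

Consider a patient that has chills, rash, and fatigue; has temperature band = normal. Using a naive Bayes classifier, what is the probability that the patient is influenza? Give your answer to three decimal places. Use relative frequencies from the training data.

influenza: (82/173) × (25/82) × (7/82) × (53/82) × (18/82) ≈ 0.00175024
allergy: (71/173) × (15/71) × (12/71) × (26/71) × (19/71) ≈ 0.00143608
common cold: (20/173) × (3/20) × (9/20) × (5/20) × (16/20) ≈ 0.00156069
P(influenza | x) = 0.00175024 / 0.00474701 ≈ 0.369

0.369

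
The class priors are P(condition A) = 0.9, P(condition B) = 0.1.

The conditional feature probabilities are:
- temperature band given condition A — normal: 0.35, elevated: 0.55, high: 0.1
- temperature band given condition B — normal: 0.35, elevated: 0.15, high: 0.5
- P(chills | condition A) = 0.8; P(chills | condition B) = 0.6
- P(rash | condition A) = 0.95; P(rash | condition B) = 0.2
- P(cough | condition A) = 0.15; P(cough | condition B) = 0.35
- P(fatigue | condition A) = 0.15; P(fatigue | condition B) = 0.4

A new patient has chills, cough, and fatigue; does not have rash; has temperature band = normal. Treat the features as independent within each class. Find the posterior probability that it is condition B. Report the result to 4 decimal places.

condition A: 0.9 × 0.35 × 0.8 × (1−0.95) × 0.15 × 0.15 = 0.0002835
condition B: 0.1 × 0.35 × 0.6 × (1−0.2) × 0.35 × 0.4 = 0.002352
P(condition B | x) = 0.002352 / 0.0026355 ≈ 0.8924

0.8924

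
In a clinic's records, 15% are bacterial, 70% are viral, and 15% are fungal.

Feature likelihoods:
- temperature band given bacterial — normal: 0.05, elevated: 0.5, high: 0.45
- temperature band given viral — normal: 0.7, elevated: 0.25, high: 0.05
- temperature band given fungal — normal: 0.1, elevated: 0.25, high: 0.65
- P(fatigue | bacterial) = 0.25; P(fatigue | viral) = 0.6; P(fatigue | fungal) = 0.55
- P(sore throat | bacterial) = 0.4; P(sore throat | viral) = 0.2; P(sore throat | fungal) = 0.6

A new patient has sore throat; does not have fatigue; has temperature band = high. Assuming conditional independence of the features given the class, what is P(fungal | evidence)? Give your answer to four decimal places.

0.5332

bacterial: 0.15 × 0.45 × (1−0.25) × 0.4 = 0.02025
viral: 0.7 × 0.05 × (1−0.6) × 0.2 = 0.0028
fungal: 0.15 × 0.65 × (1−0.55) × 0.6 = 0.026325
P(fungal | x) = 0.026325 / 0.049375 ≈ 0.5332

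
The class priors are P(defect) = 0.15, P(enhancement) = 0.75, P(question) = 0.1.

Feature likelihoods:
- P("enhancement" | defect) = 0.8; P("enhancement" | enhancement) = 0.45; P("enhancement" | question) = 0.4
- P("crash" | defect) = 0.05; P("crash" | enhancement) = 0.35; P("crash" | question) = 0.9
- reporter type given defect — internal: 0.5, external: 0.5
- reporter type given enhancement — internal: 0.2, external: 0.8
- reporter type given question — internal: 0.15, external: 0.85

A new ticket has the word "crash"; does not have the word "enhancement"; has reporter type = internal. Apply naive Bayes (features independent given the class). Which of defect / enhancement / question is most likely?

defect: 0.15 × (1−0.8) × 0.05 × 0.5 = 0.00075
enhancement: 0.75 × (1−0.45) × 0.35 × 0.2 = 0.028875
question: 0.1 × (1−0.4) × 0.9 × 0.15 = 0.0081
Highest score → enhancement.

enhancement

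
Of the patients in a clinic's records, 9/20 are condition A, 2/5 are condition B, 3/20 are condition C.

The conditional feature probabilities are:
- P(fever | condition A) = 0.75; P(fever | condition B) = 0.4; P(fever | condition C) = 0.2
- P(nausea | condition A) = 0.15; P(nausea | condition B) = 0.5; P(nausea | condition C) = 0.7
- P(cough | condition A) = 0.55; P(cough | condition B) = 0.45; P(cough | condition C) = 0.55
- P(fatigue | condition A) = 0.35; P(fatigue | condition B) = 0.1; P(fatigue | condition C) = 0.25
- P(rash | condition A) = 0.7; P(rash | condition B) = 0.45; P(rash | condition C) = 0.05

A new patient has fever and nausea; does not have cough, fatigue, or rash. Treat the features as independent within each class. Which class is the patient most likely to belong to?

condition B

condition A: 0.45 × 0.75 × 0.15 × (1−0.55) × (1−0.35) × (1−0.7) = 0.00444234375
condition B: 0.4 × 0.4 × 0.5 × (1−0.45) × (1−0.1) × (1−0.45) = 0.02178
condition C: 0.15 × 0.2 × 0.7 × (1−0.55) × (1−0.25) × (1−0.05) = 0.006733125
Highest score → condition B.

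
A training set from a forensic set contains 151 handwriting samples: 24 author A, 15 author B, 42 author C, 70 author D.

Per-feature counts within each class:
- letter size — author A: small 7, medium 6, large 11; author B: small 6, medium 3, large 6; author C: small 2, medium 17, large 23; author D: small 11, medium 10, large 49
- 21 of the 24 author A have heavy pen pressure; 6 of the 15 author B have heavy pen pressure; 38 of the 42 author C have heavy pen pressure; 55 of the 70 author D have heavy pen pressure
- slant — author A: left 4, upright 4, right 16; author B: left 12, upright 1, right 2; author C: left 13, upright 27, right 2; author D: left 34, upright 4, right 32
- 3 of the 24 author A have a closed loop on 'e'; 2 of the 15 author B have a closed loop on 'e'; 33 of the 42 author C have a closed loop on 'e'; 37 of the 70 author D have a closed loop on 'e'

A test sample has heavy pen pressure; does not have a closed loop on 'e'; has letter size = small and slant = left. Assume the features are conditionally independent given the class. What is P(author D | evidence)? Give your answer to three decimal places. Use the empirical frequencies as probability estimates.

author A: (24/151) × (7/24) × (21/24) × (4/24) × (21/24) ≈ 0.00591542
author B: (15/151) × (6/15) × (6/15) × (12/15) × (13/15) ≈ 0.0110199
author C: (42/151) × (2/42) × (38/42) × (13/42) × (9/42) ≈ 0.000794831
author D: (70/151) × (11/70) × (55/70) × (34/70) × (33/70) ≈ 0.0131062
P(author D | x) = 0.0131062 / 0.030836351 ≈ 0.425

0.425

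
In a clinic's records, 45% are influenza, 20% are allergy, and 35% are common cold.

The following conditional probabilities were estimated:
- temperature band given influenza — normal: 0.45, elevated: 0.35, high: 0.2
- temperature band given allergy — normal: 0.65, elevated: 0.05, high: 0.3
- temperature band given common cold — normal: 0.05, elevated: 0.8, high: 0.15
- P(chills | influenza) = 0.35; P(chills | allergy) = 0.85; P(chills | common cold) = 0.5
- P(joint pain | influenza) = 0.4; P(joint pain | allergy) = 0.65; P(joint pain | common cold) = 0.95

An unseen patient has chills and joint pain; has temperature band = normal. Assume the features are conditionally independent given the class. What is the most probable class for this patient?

allergy

influenza: 0.45 × 0.45 × 0.35 × 0.4 = 0.02835
allergy: 0.2 × 0.65 × 0.85 × 0.65 = 0.071825
common cold: 0.35 × 0.05 × 0.5 × 0.95 = 0.0083125
Highest score → allergy.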